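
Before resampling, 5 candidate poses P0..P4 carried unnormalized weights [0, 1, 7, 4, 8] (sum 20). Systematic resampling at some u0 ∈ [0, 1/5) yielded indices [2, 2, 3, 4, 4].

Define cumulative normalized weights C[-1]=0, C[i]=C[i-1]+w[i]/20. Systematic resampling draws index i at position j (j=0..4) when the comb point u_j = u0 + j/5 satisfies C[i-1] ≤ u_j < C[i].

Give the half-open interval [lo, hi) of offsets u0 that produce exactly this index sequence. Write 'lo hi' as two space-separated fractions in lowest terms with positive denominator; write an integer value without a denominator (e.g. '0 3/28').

C = [0, 1/20, 2/5, 3/5, 1]
j=0 picked index 2: u0 ∈ [1/20, 2/5)
j=1 picked index 2: u0 ∈ [-3/20, 1/5)
j=2 picked index 3: u0 ∈ [0, 1/5)
j=3 picked index 4: u0 ∈ [0, 2/5)
j=4 picked index 4: u0 ∈ [-1/5, 1/5)
intersection: [1/20, 1/5)

1/20 1/5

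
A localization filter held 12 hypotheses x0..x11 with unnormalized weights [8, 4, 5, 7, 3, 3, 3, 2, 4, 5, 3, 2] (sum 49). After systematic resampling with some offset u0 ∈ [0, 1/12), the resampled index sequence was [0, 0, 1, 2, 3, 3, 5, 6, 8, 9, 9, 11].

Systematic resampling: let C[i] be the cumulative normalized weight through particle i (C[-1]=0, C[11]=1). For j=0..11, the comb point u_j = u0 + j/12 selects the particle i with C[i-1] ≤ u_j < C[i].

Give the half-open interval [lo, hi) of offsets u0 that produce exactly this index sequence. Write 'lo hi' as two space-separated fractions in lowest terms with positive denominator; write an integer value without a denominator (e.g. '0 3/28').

C = [8/49, 12/49, 17/49, 24/49, 27/49, 30/49, 33/49, 5/7, 39/49, 44/49, 47/49, 1]
j=0 picked index 0: u0 ∈ [0, 8/49)
j=1 picked index 0: u0 ∈ [-1/12, 47/588)
j=2 picked index 1: u0 ∈ [-1/294, 23/294)
j=3 picked index 2: u0 ∈ [-1/196, 19/196)
j=4 picked index 3: u0 ∈ [2/147, 23/147)
j=5 picked index 3: u0 ∈ [-41/588, 43/588)
j=6 picked index 5: u0 ∈ [5/98, 11/98)
j=7 picked index 6: u0 ∈ [17/588, 53/588)
j=8 picked index 8: u0 ∈ [1/21, 19/147)
j=9 picked index 9: u0 ∈ [9/196, 29/196)
j=10 picked index 9: u0 ∈ [-11/294, 19/294)
j=11 picked index 11: u0 ∈ [25/588, 1/12)
intersection: [5/98, 19/294)

5/98 19/294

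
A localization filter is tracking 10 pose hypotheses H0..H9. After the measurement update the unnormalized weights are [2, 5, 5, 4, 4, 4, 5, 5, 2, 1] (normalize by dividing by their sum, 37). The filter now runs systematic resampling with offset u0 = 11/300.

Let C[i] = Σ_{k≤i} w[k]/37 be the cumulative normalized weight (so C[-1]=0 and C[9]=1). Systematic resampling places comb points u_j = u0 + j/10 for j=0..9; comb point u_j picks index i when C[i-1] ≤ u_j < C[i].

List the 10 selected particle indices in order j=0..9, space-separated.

0 1 2 3 4 4 5 6 7 8

C = [2/37, 7/37, 12/37, 16/37, 20/37, 24/37, 29/37, 34/37, 36/37, 1]
j=0: u_0=11/300 ∈ [0, 2/37) → index 0
j=1: u_1=41/300 ∈ [2/37, 7/37) → index 1
j=2: u_2=71/300 ∈ [7/37, 12/37) → index 2
j=3: u_3=101/300 ∈ [12/37, 16/37) → index 3
j=4: u_4=131/300 ∈ [16/37, 20/37) → index 4
j=5: u_5=161/300 ∈ [16/37, 20/37) → index 4
j=6: u_6=191/300 ∈ [20/37, 24/37) → index 5
j=7: u_7=221/300 ∈ [24/37, 29/37) → index 6
j=8: u_8=251/300 ∈ [29/37, 34/37) → index 7
j=9: u_9=281/300 ∈ [34/37, 36/37) → index 8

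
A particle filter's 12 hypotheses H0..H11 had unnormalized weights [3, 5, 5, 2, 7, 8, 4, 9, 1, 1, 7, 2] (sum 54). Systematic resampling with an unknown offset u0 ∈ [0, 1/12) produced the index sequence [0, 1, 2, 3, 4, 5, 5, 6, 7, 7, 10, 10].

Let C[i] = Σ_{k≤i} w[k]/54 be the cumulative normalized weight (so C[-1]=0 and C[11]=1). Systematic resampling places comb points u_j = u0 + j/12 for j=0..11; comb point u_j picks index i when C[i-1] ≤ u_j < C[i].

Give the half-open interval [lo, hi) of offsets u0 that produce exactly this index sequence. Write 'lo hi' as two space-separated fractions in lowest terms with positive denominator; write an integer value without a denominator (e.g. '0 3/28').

0 1/36

C = [1/18, 4/27, 13/54, 5/18, 11/27, 5/9, 17/27, 43/54, 22/27, 5/6, 26/27, 1]
j=0 picked index 0: u0 ∈ [0, 1/18)
j=1 picked index 1: u0 ∈ [-1/36, 7/108)
j=2 picked index 2: u0 ∈ [-1/54, 2/27)
j=3 picked index 3: u0 ∈ [-1/108, 1/36)
j=4 picked index 4: u0 ∈ [-1/18, 2/27)
j=5 picked index 5: u0 ∈ [-1/108, 5/36)
j=6 picked index 5: u0 ∈ [-5/54, 1/18)
j=7 picked index 6: u0 ∈ [-1/36, 5/108)
j=8 picked index 7: u0 ∈ [-1/27, 7/54)
j=9 picked index 7: u0 ∈ [-13/108, 5/108)
j=10 picked index 10: u0 ∈ [0, 7/54)
j=11 picked index 10: u0 ∈ [-1/12, 5/108)
intersection: [0, 1/36)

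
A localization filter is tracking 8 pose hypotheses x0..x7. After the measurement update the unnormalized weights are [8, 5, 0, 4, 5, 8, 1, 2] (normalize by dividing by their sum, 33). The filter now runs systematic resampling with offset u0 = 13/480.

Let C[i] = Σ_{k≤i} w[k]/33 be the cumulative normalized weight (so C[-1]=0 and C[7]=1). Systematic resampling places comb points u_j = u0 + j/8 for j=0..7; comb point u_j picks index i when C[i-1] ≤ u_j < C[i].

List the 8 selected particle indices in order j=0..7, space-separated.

0 0 1 3 4 4 5 5

C = [8/33, 13/33, 13/33, 17/33, 2/3, 10/11, 31/33, 1]
j=0: u_0=13/480 ∈ [0, 8/33) → index 0
j=1: u_1=73/480 ∈ [0, 8/33) → index 0
j=2: u_2=133/480 ∈ [8/33, 13/33) → index 1
j=3: u_3=193/480 ∈ [13/33, 17/33) → index 3
j=4: u_4=253/480 ∈ [17/33, 2/3) → index 4
j=5: u_5=313/480 ∈ [17/33, 2/3) → index 4
j=6: u_6=373/480 ∈ [2/3, 10/11) → index 5
j=7: u_7=433/480 ∈ [2/3, 10/11) → index 5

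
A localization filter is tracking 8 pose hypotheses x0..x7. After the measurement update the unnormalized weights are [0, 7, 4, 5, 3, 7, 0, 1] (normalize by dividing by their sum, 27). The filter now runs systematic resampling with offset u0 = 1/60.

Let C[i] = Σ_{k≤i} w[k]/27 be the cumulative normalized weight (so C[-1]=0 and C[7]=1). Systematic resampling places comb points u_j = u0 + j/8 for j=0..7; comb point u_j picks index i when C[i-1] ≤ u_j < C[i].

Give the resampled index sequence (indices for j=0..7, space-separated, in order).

C = [0, 7/27, 11/27, 16/27, 19/27, 26/27, 26/27, 1]
j=0: u_0=1/60 ∈ [0, 7/27) → index 1
j=1: u_1=17/120 ∈ [0, 7/27) → index 1
j=2: u_2=4/15 ∈ [7/27, 11/27) → index 2
j=3: u_3=47/120 ∈ [7/27, 11/27) → index 2
j=4: u_4=31/60 ∈ [11/27, 16/27) → index 3
j=5: u_5=77/120 ∈ [16/27, 19/27) → index 4
j=6: u_6=23/30 ∈ [19/27, 26/27) → index 5
j=7: u_7=107/120 ∈ [19/27, 26/27) → index 5

1 1 2 2 3 4 5 5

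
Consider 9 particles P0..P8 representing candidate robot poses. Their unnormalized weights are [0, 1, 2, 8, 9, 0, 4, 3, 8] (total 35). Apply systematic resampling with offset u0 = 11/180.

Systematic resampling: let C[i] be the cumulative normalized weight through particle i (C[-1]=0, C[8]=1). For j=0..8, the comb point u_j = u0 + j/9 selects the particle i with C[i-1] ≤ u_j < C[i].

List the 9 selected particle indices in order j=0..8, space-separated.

C = [0, 1/35, 3/35, 11/35, 4/7, 4/7, 24/35, 27/35, 1]
j=0: u_0=11/180 ∈ [1/35, 3/35) → index 2
j=1: u_1=31/180 ∈ [3/35, 11/35) → index 3
j=2: u_2=17/60 ∈ [3/35, 11/35) → index 3
j=3: u_3=71/180 ∈ [11/35, 4/7) → index 4
j=4: u_4=91/180 ∈ [11/35, 4/7) → index 4
j=5: u_5=37/60 ∈ [4/7, 24/35) → index 6
j=6: u_6=131/180 ∈ [24/35, 27/35) → index 7
j=7: u_7=151/180 ∈ [27/35, 1) → index 8
j=8: u_8=19/20 ∈ [27/35, 1) → index 8

2 3 3 4 4 6 7 8 8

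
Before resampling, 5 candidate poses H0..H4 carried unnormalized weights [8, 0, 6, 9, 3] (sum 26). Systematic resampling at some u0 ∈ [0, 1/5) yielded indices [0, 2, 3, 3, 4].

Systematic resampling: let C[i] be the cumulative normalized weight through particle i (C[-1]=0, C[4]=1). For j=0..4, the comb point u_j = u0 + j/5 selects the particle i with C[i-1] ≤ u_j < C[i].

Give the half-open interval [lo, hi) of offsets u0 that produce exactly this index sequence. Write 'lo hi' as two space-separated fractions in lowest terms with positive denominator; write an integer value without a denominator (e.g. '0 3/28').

9/65 1/5

C = [4/13, 4/13, 7/13, 23/26, 1]
j=0 picked index 0: u0 ∈ [0, 4/13)
j=1 picked index 2: u0 ∈ [7/65, 22/65)
j=2 picked index 3: u0 ∈ [9/65, 63/130)
j=3 picked index 3: u0 ∈ [-4/65, 37/130)
j=4 picked index 4: u0 ∈ [11/130, 1/5)
intersection: [9/65, 1/5)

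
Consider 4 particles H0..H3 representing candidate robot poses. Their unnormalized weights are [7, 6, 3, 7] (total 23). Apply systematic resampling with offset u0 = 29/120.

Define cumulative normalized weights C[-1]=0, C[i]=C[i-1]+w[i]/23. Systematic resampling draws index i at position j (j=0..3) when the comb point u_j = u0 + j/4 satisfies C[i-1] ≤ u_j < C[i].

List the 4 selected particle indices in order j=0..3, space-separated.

0 1 3 3

C = [7/23, 13/23, 16/23, 1]
j=0: u_0=29/120 ∈ [0, 7/23) → index 0
j=1: u_1=59/120 ∈ [7/23, 13/23) → index 1
j=2: u_2=89/120 ∈ [16/23, 1) → index 3
j=3: u_3=119/120 ∈ [16/23, 1) → index 3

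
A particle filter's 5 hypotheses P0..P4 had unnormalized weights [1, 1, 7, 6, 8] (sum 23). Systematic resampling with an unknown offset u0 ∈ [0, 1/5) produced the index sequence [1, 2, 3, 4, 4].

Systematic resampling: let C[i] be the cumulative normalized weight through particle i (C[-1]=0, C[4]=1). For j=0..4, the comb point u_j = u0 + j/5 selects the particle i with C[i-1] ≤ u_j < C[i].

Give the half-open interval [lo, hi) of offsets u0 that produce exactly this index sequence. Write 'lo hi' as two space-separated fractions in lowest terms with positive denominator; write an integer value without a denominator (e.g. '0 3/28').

C = [1/23, 2/23, 9/23, 15/23, 1]
j=0 picked index 1: u0 ∈ [1/23, 2/23)
j=1 picked index 2: u0 ∈ [-13/115, 22/115)
j=2 picked index 3: u0 ∈ [-1/115, 29/115)
j=3 picked index 4: u0 ∈ [6/115, 2/5)
j=4 picked index 4: u0 ∈ [-17/115, 1/5)
intersection: [6/115, 2/23)

6/115 2/23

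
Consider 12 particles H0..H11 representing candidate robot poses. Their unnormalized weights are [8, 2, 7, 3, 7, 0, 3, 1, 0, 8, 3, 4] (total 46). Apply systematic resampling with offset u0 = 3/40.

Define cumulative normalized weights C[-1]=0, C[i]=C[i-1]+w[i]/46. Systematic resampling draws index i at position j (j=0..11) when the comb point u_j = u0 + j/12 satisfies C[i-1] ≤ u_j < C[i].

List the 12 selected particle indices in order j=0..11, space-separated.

0 0 2 2 3 4 4 7 9 9 10 11

C = [4/23, 5/23, 17/46, 10/23, 27/46, 27/46, 15/23, 31/46, 31/46, 39/46, 21/23, 1]
j=0: u_0=3/40 ∈ [0, 4/23) → index 0
j=1: u_1=19/120 ∈ [0, 4/23) → index 0
j=2: u_2=29/120 ∈ [5/23, 17/46) → index 2
j=3: u_3=13/40 ∈ [5/23, 17/46) → index 2
j=4: u_4=49/120 ∈ [17/46, 10/23) → index 3
j=5: u_5=59/120 ∈ [10/23, 27/46) → index 4
j=6: u_6=23/40 ∈ [10/23, 27/46) → index 4
j=7: u_7=79/120 ∈ [15/23, 31/46) → index 7
j=8: u_8=89/120 ∈ [31/46, 39/46) → index 9
j=9: u_9=33/40 ∈ [31/46, 39/46) → index 9
j=10: u_10=109/120 ∈ [39/46, 21/23) → index 10
j=11: u_11=119/120 ∈ [21/23, 1) → index 11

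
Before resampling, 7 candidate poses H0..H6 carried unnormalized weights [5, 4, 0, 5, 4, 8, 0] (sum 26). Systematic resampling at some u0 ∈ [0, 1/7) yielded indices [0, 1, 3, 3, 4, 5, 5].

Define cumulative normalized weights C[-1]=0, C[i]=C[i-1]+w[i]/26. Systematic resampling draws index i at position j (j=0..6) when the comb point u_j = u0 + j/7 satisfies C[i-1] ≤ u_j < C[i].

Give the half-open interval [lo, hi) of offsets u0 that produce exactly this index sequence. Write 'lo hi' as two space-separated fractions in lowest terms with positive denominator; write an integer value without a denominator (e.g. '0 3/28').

11/182 10/91

C = [5/26, 9/26, 9/26, 7/13, 9/13, 1, 1]
j=0 picked index 0: u0 ∈ [0, 5/26)
j=1 picked index 1: u0 ∈ [9/182, 37/182)
j=2 picked index 3: u0 ∈ [11/182, 23/91)
j=3 picked index 3: u0 ∈ [-15/182, 10/91)
j=4 picked index 4: u0 ∈ [-3/91, 11/91)
j=5 picked index 5: u0 ∈ [-2/91, 2/7)
j=6 picked index 5: u0 ∈ [-15/91, 1/7)
intersection: [11/182, 10/91)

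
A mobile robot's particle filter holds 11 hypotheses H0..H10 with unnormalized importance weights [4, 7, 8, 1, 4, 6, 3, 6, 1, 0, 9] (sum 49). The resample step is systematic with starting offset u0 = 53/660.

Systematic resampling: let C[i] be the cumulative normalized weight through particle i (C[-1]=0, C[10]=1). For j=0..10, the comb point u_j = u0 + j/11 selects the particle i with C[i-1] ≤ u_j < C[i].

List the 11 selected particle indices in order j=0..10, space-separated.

0 1 2 2 4 5 6 7 8 10 10

C = [4/49, 11/49, 19/49, 20/49, 24/49, 30/49, 33/49, 39/49, 40/49, 40/49, 1]
j=0: u_0=53/660 ∈ [0, 4/49) → index 0
j=1: u_1=113/660 ∈ [4/49, 11/49) → index 1
j=2: u_2=173/660 ∈ [11/49, 19/49) → index 2
j=3: u_3=233/660 ∈ [11/49, 19/49) → index 2
j=4: u_4=293/660 ∈ [20/49, 24/49) → index 4
j=5: u_5=353/660 ∈ [24/49, 30/49) → index 5
j=6: u_6=413/660 ∈ [30/49, 33/49) → index 6
j=7: u_7=43/60 ∈ [33/49, 39/49) → index 7
j=8: u_8=533/660 ∈ [39/49, 40/49) → index 8
j=9: u_9=593/660 ∈ [40/49, 1) → index 10
j=10: u_10=653/660 ∈ [40/49, 1) → index 10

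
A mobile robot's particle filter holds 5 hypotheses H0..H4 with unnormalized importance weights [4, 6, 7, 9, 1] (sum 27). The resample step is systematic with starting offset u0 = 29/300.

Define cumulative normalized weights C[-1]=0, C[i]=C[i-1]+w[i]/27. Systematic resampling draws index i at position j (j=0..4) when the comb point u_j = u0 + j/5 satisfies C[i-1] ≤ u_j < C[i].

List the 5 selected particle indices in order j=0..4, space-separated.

C = [4/27, 10/27, 17/27, 26/27, 1]
j=0: u_0=29/300 ∈ [0, 4/27) → index 0
j=1: u_1=89/300 ∈ [4/27, 10/27) → index 1
j=2: u_2=149/300 ∈ [10/27, 17/27) → index 2
j=3: u_3=209/300 ∈ [17/27, 26/27) → index 3
j=4: u_4=269/300 ∈ [17/27, 26/27) → index 3

0 1 2 3 3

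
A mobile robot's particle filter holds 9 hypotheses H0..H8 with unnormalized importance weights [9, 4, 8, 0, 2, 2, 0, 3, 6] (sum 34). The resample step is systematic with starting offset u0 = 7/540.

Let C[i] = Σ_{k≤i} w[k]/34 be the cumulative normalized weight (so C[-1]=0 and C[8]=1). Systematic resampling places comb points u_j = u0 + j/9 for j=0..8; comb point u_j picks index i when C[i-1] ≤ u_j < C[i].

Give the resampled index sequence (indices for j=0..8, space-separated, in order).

C = [9/34, 13/34, 21/34, 21/34, 23/34, 25/34, 25/34, 14/17, 1]
j=0: u_0=7/540 ∈ [0, 9/34) → index 0
j=1: u_1=67/540 ∈ [0, 9/34) → index 0
j=2: u_2=127/540 ∈ [0, 9/34) → index 0
j=3: u_3=187/540 ∈ [9/34, 13/34) → index 1
j=4: u_4=247/540 ∈ [13/34, 21/34) → index 2
j=5: u_5=307/540 ∈ [13/34, 21/34) → index 2
j=6: u_6=367/540 ∈ [23/34, 25/34) → index 5
j=7: u_7=427/540 ∈ [25/34, 14/17) → index 7
j=8: u_8=487/540 ∈ [14/17, 1) → index 8

0 0 0 1 2 2 5 7 8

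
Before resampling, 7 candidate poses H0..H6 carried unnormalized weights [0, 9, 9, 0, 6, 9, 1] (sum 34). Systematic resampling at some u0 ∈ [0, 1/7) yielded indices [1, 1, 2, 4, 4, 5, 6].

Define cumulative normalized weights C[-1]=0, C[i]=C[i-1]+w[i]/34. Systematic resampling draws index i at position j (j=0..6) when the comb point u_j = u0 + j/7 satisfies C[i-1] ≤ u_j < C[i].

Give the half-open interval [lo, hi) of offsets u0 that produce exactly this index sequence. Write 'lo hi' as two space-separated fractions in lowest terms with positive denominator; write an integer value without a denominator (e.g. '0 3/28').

27/238 29/238

C = [0, 9/34, 9/17, 9/17, 12/17, 33/34, 1]
j=0 picked index 1: u0 ∈ [0, 9/34)
j=1 picked index 1: u0 ∈ [-1/7, 29/238)
j=2 picked index 2: u0 ∈ [-5/238, 29/119)
j=3 picked index 4: u0 ∈ [12/119, 33/119)
j=4 picked index 4: u0 ∈ [-5/119, 16/119)
j=5 picked index 5: u0 ∈ [-1/119, 61/238)
j=6 picked index 6: u0 ∈ [27/238, 1/7)
intersection: [27/238, 29/238)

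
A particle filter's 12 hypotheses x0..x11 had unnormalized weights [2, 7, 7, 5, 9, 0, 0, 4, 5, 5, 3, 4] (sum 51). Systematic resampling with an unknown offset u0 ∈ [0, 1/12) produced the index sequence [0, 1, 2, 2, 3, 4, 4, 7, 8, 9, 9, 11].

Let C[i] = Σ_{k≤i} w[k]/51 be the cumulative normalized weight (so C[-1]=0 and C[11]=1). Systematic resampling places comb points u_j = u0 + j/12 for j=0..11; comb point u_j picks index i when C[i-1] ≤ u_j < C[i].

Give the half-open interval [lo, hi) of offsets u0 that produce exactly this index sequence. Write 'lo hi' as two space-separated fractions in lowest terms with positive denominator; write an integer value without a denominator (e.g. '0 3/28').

C = [2/51, 3/17, 16/51, 7/17, 10/17, 10/17, 10/17, 2/3, 13/17, 44/51, 47/51, 1]
j=0 picked index 0: u0 ∈ [0, 2/51)
j=1 picked index 1: u0 ∈ [-3/68, 19/204)
j=2 picked index 2: u0 ∈ [1/102, 5/34)
j=3 picked index 2: u0 ∈ [-5/68, 13/204)
j=4 picked index 3: u0 ∈ [-1/51, 4/51)
j=5 picked index 4: u0 ∈ [-1/204, 35/204)
j=6 picked index 4: u0 ∈ [-3/34, 3/34)
j=7 picked index 7: u0 ∈ [1/204, 1/12)
j=8 picked index 8: u0 ∈ [0, 5/51)
j=9 picked index 9: u0 ∈ [1/68, 23/204)
j=10 picked index 9: u0 ∈ [-7/102, 1/34)
j=11 picked index 11: u0 ∈ [1/204, 1/12)
intersection: [1/68, 1/34)

1/68 1/34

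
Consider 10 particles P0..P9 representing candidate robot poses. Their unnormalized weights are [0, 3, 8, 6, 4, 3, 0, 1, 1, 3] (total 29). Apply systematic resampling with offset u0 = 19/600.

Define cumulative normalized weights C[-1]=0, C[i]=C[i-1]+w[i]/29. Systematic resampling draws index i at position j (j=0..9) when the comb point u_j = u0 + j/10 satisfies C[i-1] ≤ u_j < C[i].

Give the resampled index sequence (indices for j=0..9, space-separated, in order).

C = [0, 3/29, 11/29, 17/29, 21/29, 24/29, 24/29, 25/29, 26/29, 1]
j=0: u_0=19/600 ∈ [0, 3/29) → index 1
j=1: u_1=79/600 ∈ [3/29, 11/29) → index 2
j=2: u_2=139/600 ∈ [3/29, 11/29) → index 2
j=3: u_3=199/600 ∈ [3/29, 11/29) → index 2
j=4: u_4=259/600 ∈ [11/29, 17/29) → index 3
j=5: u_5=319/600 ∈ [11/29, 17/29) → index 3
j=6: u_6=379/600 ∈ [17/29, 21/29) → index 4
j=7: u_7=439/600 ∈ [21/29, 24/29) → index 5
j=8: u_8=499/600 ∈ [24/29, 25/29) → index 7
j=9: u_9=559/600 ∈ [26/29, 1) → index 9

1 2 2 2 3 3 4 5 7 9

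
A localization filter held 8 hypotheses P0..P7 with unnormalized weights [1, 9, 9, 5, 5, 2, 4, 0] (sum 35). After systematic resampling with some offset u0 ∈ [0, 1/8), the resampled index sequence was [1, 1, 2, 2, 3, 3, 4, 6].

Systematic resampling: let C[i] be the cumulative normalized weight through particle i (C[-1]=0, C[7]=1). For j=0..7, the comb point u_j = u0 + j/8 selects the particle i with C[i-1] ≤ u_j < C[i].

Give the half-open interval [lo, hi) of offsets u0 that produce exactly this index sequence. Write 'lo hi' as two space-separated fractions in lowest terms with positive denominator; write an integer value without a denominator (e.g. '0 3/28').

3/70 17/280

C = [1/35, 2/7, 19/35, 24/35, 29/35, 31/35, 1, 1]
j=0 picked index 1: u0 ∈ [1/35, 2/7)
j=1 picked index 1: u0 ∈ [-27/280, 9/56)
j=2 picked index 2: u0 ∈ [1/28, 41/140)
j=3 picked index 2: u0 ∈ [-5/56, 47/280)
j=4 picked index 3: u0 ∈ [3/70, 13/70)
j=5 picked index 3: u0 ∈ [-23/280, 17/280)
j=6 picked index 4: u0 ∈ [-9/140, 11/140)
j=7 picked index 6: u0 ∈ [3/280, 1/8)
intersection: [3/70, 17/280)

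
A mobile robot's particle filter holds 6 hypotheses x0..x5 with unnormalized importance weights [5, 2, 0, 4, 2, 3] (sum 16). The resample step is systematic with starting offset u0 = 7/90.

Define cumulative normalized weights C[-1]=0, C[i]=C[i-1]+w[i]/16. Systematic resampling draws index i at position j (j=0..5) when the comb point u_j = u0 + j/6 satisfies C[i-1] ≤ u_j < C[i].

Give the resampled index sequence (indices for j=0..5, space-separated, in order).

C = [5/16, 7/16, 7/16, 11/16, 13/16, 1]
j=0: u_0=7/90 ∈ [0, 5/16) → index 0
j=1: u_1=11/45 ∈ [0, 5/16) → index 0
j=2: u_2=37/90 ∈ [5/16, 7/16) → index 1
j=3: u_3=26/45 ∈ [7/16, 11/16) → index 3
j=4: u_4=67/90 ∈ [11/16, 13/16) → index 4
j=5: u_5=41/45 ∈ [13/16, 1) → index 5

0 0 1 3 4 5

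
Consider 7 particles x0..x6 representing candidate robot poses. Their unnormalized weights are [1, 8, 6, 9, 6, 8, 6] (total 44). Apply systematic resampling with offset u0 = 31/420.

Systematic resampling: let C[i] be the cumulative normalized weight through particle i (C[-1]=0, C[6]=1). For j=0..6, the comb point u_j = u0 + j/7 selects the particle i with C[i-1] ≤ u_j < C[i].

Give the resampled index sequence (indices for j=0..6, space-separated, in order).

C = [1/44, 9/44, 15/44, 6/11, 15/22, 19/22, 1]
j=0: u_0=31/420 ∈ [1/44, 9/44) → index 1
j=1: u_1=13/60 ∈ [9/44, 15/44) → index 2
j=2: u_2=151/420 ∈ [15/44, 6/11) → index 3
j=3: u_3=211/420 ∈ [15/44, 6/11) → index 3
j=4: u_4=271/420 ∈ [6/11, 15/22) → index 4
j=5: u_5=331/420 ∈ [15/22, 19/22) → index 5
j=6: u_6=391/420 ∈ [19/22, 1) → index 6

1 2 3 3 4 5 6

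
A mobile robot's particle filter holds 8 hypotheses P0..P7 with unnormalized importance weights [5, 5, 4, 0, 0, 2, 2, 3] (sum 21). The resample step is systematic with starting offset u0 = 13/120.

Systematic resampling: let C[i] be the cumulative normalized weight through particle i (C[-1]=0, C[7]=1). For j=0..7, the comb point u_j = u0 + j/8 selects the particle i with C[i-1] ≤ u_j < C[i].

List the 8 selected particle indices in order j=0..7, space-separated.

0 0 1 2 2 5 7 7

C = [5/21, 10/21, 2/3, 2/3, 2/3, 16/21, 6/7, 1]
j=0: u_0=13/120 ∈ [0, 5/21) → index 0
j=1: u_1=7/30 ∈ [0, 5/21) → index 0
j=2: u_2=43/120 ∈ [5/21, 10/21) → index 1
j=3: u_3=29/60 ∈ [10/21, 2/3) → index 2
j=4: u_4=73/120 ∈ [10/21, 2/3) → index 2
j=5: u_5=11/15 ∈ [2/3, 16/21) → index 5
j=6: u_6=103/120 ∈ [6/7, 1) → index 7
j=7: u_7=59/60 ∈ [6/7, 1) → index 7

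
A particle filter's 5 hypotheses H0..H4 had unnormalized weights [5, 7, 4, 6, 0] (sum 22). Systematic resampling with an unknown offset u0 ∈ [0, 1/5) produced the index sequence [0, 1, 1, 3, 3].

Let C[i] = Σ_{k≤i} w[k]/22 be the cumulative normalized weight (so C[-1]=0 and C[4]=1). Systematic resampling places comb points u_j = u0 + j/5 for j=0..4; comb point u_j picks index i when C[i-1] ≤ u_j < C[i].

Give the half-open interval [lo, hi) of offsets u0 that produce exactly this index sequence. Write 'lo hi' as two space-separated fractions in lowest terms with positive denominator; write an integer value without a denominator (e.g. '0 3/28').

7/55 8/55

C = [5/22, 6/11, 8/11, 1, 1]
j=0 picked index 0: u0 ∈ [0, 5/22)
j=1 picked index 1: u0 ∈ [3/110, 19/55)
j=2 picked index 1: u0 ∈ [-19/110, 8/55)
j=3 picked index 3: u0 ∈ [7/55, 2/5)
j=4 picked index 3: u0 ∈ [-4/55, 1/5)
intersection: [7/55, 8/55)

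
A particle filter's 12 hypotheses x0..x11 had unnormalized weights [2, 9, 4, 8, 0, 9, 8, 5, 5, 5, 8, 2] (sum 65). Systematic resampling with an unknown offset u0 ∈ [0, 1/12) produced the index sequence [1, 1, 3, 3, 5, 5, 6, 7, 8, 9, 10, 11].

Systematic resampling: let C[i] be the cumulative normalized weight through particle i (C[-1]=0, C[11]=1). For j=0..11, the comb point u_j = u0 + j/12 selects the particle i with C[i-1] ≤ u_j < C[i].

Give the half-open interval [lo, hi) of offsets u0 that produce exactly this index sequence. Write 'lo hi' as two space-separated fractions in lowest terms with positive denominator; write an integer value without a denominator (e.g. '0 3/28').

C = [2/65, 11/65, 3/13, 23/65, 23/65, 32/65, 8/13, 9/13, 10/13, 11/13, 63/65, 1]
j=0 picked index 1: u0 ∈ [2/65, 11/65)
j=1 picked index 1: u0 ∈ [-41/780, 67/780)
j=2 picked index 3: u0 ∈ [5/78, 73/390)
j=3 picked index 3: u0 ∈ [-1/52, 27/260)
j=4 picked index 5: u0 ∈ [4/195, 31/195)
j=5 picked index 5: u0 ∈ [-49/780, 59/780)
j=6 picked index 6: u0 ∈ [-1/130, 3/26)
j=7 picked index 7: u0 ∈ [5/156, 17/156)
j=8 picked index 8: u0 ∈ [1/39, 4/39)
j=9 picked index 9: u0 ∈ [1/52, 5/52)
j=10 picked index 10: u0 ∈ [1/78, 53/390)
j=11 picked index 11: u0 ∈ [41/780, 1/12)
intersection: [5/78, 59/780)

5/78 59/780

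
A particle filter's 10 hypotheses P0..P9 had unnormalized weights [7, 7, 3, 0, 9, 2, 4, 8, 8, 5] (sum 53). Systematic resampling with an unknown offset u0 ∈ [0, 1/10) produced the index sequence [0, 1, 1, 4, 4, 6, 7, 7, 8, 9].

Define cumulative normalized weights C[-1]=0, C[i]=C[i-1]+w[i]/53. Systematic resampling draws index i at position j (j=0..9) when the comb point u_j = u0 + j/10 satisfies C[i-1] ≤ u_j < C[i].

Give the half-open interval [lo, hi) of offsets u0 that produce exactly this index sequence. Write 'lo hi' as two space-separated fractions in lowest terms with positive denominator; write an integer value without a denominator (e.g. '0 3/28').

C = [7/53, 14/53, 17/53, 17/53, 26/53, 28/53, 32/53, 40/53, 48/53, 1]
j=0 picked index 0: u0 ∈ [0, 7/53)
j=1 picked index 1: u0 ∈ [17/530, 87/530)
j=2 picked index 1: u0 ∈ [-18/265, 17/265)
j=3 picked index 4: u0 ∈ [11/530, 101/530)
j=4 picked index 4: u0 ∈ [-21/265, 24/265)
j=5 picked index 6: u0 ∈ [3/106, 11/106)
j=6 picked index 7: u0 ∈ [1/265, 41/265)
j=7 picked index 7: u0 ∈ [-51/530, 29/530)
j=8 picked index 8: u0 ∈ [-12/265, 28/265)
j=9 picked index 9: u0 ∈ [3/530, 1/10)
intersection: [17/530, 29/530)

17/530 29/530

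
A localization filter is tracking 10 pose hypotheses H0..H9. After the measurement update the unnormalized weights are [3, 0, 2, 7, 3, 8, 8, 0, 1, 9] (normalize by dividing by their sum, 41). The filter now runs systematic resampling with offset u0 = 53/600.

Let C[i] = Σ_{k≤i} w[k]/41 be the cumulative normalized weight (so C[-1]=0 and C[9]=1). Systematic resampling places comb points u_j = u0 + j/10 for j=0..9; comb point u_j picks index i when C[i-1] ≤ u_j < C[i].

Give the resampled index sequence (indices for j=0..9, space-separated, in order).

2 3 3 5 5 6 6 9 9 9

C = [3/41, 3/41, 5/41, 12/41, 15/41, 23/41, 31/41, 31/41, 32/41, 1]
j=0: u_0=53/600 ∈ [3/41, 5/41) → index 2
j=1: u_1=113/600 ∈ [5/41, 12/41) → index 3
j=2: u_2=173/600 ∈ [5/41, 12/41) → index 3
j=3: u_3=233/600 ∈ [15/41, 23/41) → index 5
j=4: u_4=293/600 ∈ [15/41, 23/41) → index 5
j=5: u_5=353/600 ∈ [23/41, 31/41) → index 6
j=6: u_6=413/600 ∈ [23/41, 31/41) → index 6
j=7: u_7=473/600 ∈ [32/41, 1) → index 9
j=8: u_8=533/600 ∈ [32/41, 1) → index 9
j=9: u_9=593/600 ∈ [32/41, 1) → index 9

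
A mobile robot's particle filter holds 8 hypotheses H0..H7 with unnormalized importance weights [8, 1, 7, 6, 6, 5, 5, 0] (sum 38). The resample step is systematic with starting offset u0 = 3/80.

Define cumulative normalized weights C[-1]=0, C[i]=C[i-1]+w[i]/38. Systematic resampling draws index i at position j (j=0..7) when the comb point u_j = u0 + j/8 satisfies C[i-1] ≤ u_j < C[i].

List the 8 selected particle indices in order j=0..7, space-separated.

0 0 2 2 3 4 5 6

C = [4/19, 9/38, 8/19, 11/19, 14/19, 33/38, 1, 1]
j=0: u_0=3/80 ∈ [0, 4/19) → index 0
j=1: u_1=13/80 ∈ [0, 4/19) → index 0
j=2: u_2=23/80 ∈ [9/38, 8/19) → index 2
j=3: u_3=33/80 ∈ [9/38, 8/19) → index 2
j=4: u_4=43/80 ∈ [8/19, 11/19) → index 3
j=5: u_5=53/80 ∈ [11/19, 14/19) → index 4
j=6: u_6=63/80 ∈ [14/19, 33/38) → index 5
j=7: u_7=73/80 ∈ [33/38, 1) → index 6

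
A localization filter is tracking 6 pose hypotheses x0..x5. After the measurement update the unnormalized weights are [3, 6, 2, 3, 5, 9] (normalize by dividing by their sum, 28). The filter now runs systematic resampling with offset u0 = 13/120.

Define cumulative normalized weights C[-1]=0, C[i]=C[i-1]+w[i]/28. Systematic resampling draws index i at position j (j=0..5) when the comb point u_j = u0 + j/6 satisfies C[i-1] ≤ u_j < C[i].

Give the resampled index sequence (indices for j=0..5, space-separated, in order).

1 1 3 4 5 5

C = [3/28, 9/28, 11/28, 1/2, 19/28, 1]
j=0: u_0=13/120 ∈ [3/28, 9/28) → index 1
j=1: u_1=11/40 ∈ [3/28, 9/28) → index 1
j=2: u_2=53/120 ∈ [11/28, 1/2) → index 3
j=3: u_3=73/120 ∈ [1/2, 19/28) → index 4
j=4: u_4=31/40 ∈ [19/28, 1) → index 5
j=5: u_5=113/120 ∈ [19/28, 1) → index 5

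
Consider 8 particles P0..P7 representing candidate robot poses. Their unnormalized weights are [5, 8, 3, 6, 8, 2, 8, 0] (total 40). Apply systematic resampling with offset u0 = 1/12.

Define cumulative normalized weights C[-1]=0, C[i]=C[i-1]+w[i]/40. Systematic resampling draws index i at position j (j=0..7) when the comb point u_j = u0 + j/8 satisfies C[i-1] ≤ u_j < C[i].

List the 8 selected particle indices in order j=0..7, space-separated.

0 1 2 3 4 4 6 6

C = [1/8, 13/40, 2/5, 11/20, 3/4, 4/5, 1, 1]
j=0: u_0=1/12 ∈ [0, 1/8) → index 0
j=1: u_1=5/24 ∈ [1/8, 13/40) → index 1
j=2: u_2=1/3 ∈ [13/40, 2/5) → index 2
j=3: u_3=11/24 ∈ [2/5, 11/20) → index 3
j=4: u_4=7/12 ∈ [11/20, 3/4) → index 4
j=5: u_5=17/24 ∈ [11/20, 3/4) → index 4
j=6: u_6=5/6 ∈ [4/5, 1) → index 6
j=7: u_7=23/24 ∈ [4/5, 1) → index 6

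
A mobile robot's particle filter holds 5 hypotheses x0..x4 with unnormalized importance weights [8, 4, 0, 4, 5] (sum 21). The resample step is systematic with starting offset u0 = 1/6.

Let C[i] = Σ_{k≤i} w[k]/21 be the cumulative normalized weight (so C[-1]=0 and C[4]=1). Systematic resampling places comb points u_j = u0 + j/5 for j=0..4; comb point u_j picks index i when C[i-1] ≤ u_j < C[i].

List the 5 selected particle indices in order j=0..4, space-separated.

C = [8/21, 4/7, 4/7, 16/21, 1]
j=0: u_0=1/6 ∈ [0, 8/21) → index 0
j=1: u_1=11/30 ∈ [0, 8/21) → index 0
j=2: u_2=17/30 ∈ [8/21, 4/7) → index 1
j=3: u_3=23/30 ∈ [16/21, 1) → index 4
j=4: u_4=29/30 ∈ [16/21, 1) → index 4

0 0 1 4 4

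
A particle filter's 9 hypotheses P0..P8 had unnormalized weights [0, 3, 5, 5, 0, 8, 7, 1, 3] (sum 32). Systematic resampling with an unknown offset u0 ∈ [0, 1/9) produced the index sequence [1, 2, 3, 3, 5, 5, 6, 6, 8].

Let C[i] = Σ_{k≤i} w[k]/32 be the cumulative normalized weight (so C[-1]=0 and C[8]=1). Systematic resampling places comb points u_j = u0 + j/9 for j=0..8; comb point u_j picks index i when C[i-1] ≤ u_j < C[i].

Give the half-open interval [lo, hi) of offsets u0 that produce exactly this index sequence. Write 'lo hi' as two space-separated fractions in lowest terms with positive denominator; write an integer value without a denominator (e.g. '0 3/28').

C = [0, 3/32, 1/4, 13/32, 13/32, 21/32, 7/8, 29/32, 1]
j=0 picked index 1: u0 ∈ [0, 3/32)
j=1 picked index 2: u0 ∈ [-5/288, 5/36)
j=2 picked index 3: u0 ∈ [1/36, 53/288)
j=3 picked index 3: u0 ∈ [-1/12, 7/96)
j=4 picked index 5: u0 ∈ [-11/288, 61/288)
j=5 picked index 5: u0 ∈ [-43/288, 29/288)
j=6 picked index 6: u0 ∈ [-1/96, 5/24)
j=7 picked index 6: u0 ∈ [-35/288, 7/72)
j=8 picked index 8: u0 ∈ [5/288, 1/9)
intersection: [1/36, 7/96)

1/36 7/96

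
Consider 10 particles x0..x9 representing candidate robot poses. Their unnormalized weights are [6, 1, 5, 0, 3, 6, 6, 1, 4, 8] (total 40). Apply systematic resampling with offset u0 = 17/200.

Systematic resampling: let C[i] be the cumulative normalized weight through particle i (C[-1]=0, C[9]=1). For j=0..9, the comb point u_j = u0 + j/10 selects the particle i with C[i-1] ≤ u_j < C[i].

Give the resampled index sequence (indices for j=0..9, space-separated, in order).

0 2 2 5 5 6 7 8 9 9

C = [3/20, 7/40, 3/10, 3/10, 3/8, 21/40, 27/40, 7/10, 4/5, 1]
j=0: u_0=17/200 ∈ [0, 3/20) → index 0
j=1: u_1=37/200 ∈ [7/40, 3/10) → index 2
j=2: u_2=57/200 ∈ [7/40, 3/10) → index 2
j=3: u_3=77/200 ∈ [3/8, 21/40) → index 5
j=4: u_4=97/200 ∈ [3/8, 21/40) → index 5
j=5: u_5=117/200 ∈ [21/40, 27/40) → index 6
j=6: u_6=137/200 ∈ [27/40, 7/10) → index 7
j=7: u_7=157/200 ∈ [7/10, 4/5) → index 8
j=8: u_8=177/200 ∈ [4/5, 1) → index 9
j=9: u_9=197/200 ∈ [4/5, 1) → index 9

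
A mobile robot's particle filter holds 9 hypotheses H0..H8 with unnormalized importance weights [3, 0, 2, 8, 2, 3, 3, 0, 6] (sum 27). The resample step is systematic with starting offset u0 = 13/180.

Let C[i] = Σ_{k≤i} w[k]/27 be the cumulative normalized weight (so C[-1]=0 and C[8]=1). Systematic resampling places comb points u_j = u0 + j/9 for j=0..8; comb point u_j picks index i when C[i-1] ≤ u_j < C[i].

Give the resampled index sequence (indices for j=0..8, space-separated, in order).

C = [1/9, 1/9, 5/27, 13/27, 5/9, 2/3, 7/9, 7/9, 1]
j=0: u_0=13/180 ∈ [0, 1/9) → index 0
j=1: u_1=11/60 ∈ [1/9, 5/27) → index 2
j=2: u_2=53/180 ∈ [5/27, 13/27) → index 3
j=3: u_3=73/180 ∈ [5/27, 13/27) → index 3
j=4: u_4=31/60 ∈ [13/27, 5/9) → index 4
j=5: u_5=113/180 ∈ [5/9, 2/3) → index 5
j=6: u_6=133/180 ∈ [2/3, 7/9) → index 6
j=7: u_7=17/20 ∈ [7/9, 1) → index 8
j=8: u_8=173/180 ∈ [7/9, 1) → index 8

0 2 3 3 4 5 6 8 8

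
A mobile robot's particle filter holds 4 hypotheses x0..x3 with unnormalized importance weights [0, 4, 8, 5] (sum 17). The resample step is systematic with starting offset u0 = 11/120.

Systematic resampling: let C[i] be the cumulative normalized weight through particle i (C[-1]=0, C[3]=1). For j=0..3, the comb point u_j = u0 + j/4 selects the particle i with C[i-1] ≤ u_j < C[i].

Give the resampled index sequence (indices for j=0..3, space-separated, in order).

1 2 2 3

C = [0, 4/17, 12/17, 1]
j=0: u_0=11/120 ∈ [0, 4/17) → index 1
j=1: u_1=41/120 ∈ [4/17, 12/17) → index 2
j=2: u_2=71/120 ∈ [4/17, 12/17) → index 2
j=3: u_3=101/120 ∈ [12/17, 1) → index 3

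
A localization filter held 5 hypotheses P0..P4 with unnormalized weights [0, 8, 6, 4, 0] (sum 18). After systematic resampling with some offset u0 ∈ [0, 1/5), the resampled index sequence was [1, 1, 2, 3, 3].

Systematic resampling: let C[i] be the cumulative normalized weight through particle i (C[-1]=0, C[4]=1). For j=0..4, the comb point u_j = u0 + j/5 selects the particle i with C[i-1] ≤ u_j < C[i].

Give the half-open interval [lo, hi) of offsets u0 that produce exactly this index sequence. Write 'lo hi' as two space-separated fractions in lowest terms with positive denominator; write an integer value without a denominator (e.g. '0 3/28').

8/45 1/5

C = [0, 4/9, 7/9, 1, 1]
j=0 picked index 1: u0 ∈ [0, 4/9)
j=1 picked index 1: u0 ∈ [-1/5, 11/45)
j=2 picked index 2: u0 ∈ [2/45, 17/45)
j=3 picked index 3: u0 ∈ [8/45, 2/5)
j=4 picked index 3: u0 ∈ [-1/45, 1/5)
intersection: [8/45, 1/5)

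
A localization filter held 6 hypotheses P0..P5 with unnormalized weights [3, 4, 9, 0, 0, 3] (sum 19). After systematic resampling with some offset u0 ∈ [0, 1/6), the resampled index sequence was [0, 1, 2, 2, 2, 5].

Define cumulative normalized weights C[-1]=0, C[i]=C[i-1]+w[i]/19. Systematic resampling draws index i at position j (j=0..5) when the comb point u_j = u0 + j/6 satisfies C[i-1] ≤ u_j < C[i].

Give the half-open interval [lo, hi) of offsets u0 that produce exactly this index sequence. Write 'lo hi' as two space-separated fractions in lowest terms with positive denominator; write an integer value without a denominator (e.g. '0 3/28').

2/57 3/19

C = [3/19, 7/19, 16/19, 16/19, 16/19, 1]
j=0 picked index 0: u0 ∈ [0, 3/19)
j=1 picked index 1: u0 ∈ [-1/114, 23/114)
j=2 picked index 2: u0 ∈ [2/57, 29/57)
j=3 picked index 2: u0 ∈ [-5/38, 13/38)
j=4 picked index 2: u0 ∈ [-17/57, 10/57)
j=5 picked index 5: u0 ∈ [1/114, 1/6)
intersection: [2/57, 3/19)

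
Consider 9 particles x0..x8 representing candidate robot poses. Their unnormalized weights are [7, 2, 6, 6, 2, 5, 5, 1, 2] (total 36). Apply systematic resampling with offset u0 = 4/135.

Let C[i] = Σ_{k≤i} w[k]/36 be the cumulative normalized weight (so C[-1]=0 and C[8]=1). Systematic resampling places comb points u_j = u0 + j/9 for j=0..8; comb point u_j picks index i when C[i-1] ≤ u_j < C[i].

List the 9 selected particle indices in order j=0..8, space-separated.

0 0 2 2 3 4 5 6 7

C = [7/36, 1/4, 5/12, 7/12, 23/36, 7/9, 11/12, 17/18, 1]
j=0: u_0=4/135 ∈ [0, 7/36) → index 0
j=1: u_1=19/135 ∈ [0, 7/36) → index 0
j=2: u_2=34/135 ∈ [1/4, 5/12) → index 2
j=3: u_3=49/135 ∈ [1/4, 5/12) → index 2
j=4: u_4=64/135 ∈ [5/12, 7/12) → index 3
j=5: u_5=79/135 ∈ [7/12, 23/36) → index 4
j=6: u_6=94/135 ∈ [23/36, 7/9) → index 5
j=7: u_7=109/135 ∈ [7/9, 11/12) → index 6
j=8: u_8=124/135 ∈ [11/12, 17/18) → index 7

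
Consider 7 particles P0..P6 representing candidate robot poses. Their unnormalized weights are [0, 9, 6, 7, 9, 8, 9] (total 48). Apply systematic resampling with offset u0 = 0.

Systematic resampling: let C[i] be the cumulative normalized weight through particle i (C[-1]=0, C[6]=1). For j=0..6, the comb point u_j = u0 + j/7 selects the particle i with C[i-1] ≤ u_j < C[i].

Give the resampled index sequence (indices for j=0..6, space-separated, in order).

C = [0, 3/16, 5/16, 11/24, 31/48, 13/16, 1]
j=0: u_0=0 ∈ [0, 3/16) → index 1
j=1: u_1=1/7 ∈ [0, 3/16) → index 1
j=2: u_2=2/7 ∈ [3/16, 5/16) → index 2
j=3: u_3=3/7 ∈ [5/16, 11/24) → index 3
j=4: u_4=4/7 ∈ [11/24, 31/48) → index 4
j=5: u_5=5/7 ∈ [31/48, 13/16) → index 5
j=6: u_6=6/7 ∈ [13/16, 1) → index 6

1 1 2 3 4 5 6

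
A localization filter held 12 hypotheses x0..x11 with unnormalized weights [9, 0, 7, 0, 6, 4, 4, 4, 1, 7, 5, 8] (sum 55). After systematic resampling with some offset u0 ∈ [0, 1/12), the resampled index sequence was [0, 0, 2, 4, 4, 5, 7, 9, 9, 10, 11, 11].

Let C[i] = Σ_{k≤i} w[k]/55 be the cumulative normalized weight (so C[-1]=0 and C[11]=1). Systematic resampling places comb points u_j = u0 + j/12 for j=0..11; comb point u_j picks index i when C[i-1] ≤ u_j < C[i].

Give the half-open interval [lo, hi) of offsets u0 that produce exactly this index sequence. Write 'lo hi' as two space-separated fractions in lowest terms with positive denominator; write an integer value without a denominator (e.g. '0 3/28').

7/132 37/660

C = [9/55, 9/55, 16/55, 16/55, 2/5, 26/55, 6/11, 34/55, 7/11, 42/55, 47/55, 1]
j=0 picked index 0: u0 ∈ [0, 9/55)
j=1 picked index 0: u0 ∈ [-1/12, 53/660)
j=2 picked index 2: u0 ∈ [-1/330, 41/330)
j=3 picked index 4: u0 ∈ [9/220, 3/20)
j=4 picked index 4: u0 ∈ [-7/165, 1/15)
j=5 picked index 5: u0 ∈ [-1/60, 37/660)
j=6 picked index 7: u0 ∈ [1/22, 13/110)
j=7 picked index 9: u0 ∈ [7/132, 119/660)
j=8 picked index 9: u0 ∈ [-1/33, 16/165)
j=9 picked index 10: u0 ∈ [3/220, 23/220)
j=10 picked index 11: u0 ∈ [7/330, 1/6)
j=11 picked index 11: u0 ∈ [-41/660, 1/12)
intersection: [7/132, 37/660)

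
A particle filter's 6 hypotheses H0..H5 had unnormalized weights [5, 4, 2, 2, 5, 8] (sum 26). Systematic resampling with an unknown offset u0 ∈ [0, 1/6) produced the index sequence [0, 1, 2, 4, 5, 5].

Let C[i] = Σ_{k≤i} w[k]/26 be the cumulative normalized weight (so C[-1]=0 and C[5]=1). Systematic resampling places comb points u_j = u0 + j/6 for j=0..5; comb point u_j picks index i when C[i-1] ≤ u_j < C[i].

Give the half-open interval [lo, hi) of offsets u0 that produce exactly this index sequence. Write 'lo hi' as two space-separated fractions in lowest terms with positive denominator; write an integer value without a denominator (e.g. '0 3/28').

C = [5/26, 9/26, 11/26, 1/2, 9/13, 1]
j=0 picked index 0: u0 ∈ [0, 5/26)
j=1 picked index 1: u0 ∈ [1/39, 7/39)
j=2 picked index 2: u0 ∈ [1/78, 7/78)
j=3 picked index 4: u0 ∈ [0, 5/26)
j=4 picked index 5: u0 ∈ [1/39, 1/3)
j=5 picked index 5: u0 ∈ [-11/78, 1/6)
intersection: [1/39, 7/78)

1/39 7/78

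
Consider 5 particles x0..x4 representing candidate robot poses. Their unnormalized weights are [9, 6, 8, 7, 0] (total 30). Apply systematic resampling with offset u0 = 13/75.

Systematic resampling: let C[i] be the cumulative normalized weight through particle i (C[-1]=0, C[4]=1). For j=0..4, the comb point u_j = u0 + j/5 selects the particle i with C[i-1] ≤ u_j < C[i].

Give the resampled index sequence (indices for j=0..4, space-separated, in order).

0 1 2 3 3

C = [3/10, 1/2, 23/30, 1, 1]
j=0: u_0=13/75 ∈ [0, 3/10) → index 0
j=1: u_1=28/75 ∈ [3/10, 1/2) → index 1
j=2: u_2=43/75 ∈ [1/2, 23/30) → index 2
j=3: u_3=58/75 ∈ [23/30, 1) → index 3
j=4: u_4=73/75 ∈ [23/30, 1) → index 3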